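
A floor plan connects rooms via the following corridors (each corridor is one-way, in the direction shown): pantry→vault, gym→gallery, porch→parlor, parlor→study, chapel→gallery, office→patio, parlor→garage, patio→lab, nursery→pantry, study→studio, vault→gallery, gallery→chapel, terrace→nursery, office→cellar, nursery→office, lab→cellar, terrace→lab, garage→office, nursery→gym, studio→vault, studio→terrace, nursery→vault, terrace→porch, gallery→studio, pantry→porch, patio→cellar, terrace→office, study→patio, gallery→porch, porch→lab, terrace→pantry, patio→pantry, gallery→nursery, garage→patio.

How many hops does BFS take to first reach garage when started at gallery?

Level 0: gallery
Level 1: chapel, nursery, porch, studio
Level 2: gym, lab, office, pantry, parlor, terrace, vault
Level 3: cellar, garage, patio, study
garage first appears at level 3.

3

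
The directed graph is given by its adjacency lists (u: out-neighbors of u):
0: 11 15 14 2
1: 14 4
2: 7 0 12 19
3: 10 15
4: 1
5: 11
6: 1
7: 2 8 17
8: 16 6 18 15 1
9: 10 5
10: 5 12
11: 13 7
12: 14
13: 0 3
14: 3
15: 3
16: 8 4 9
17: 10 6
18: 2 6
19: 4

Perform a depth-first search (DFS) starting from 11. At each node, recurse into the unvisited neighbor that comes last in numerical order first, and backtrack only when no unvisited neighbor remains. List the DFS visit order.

11, 13, 3, 15, 10, 12, 14, 5, 0, 2, 19, 4, 1, 7, 17, 6, 8, 18, 16, 9

Visit 11
11 → 13
13 → 3
3 → 15
3 → 10
10 → 12
12 → 14
10 → 5
13 → 0
0 → 2
2 → 19
19 → 4
4 → 1
2 → 7
7 → 17
17 → 6
7 → 8
8 → 18
8 → 16
16 → 9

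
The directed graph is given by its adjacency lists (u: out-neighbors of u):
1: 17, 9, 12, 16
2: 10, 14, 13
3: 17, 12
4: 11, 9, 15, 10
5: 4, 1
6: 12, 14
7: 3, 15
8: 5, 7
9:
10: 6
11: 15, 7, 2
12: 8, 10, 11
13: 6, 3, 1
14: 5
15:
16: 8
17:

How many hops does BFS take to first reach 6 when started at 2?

2

Level 0: 2
Level 1: 10, 13, 14
Level 2: 1, 3, 5, 6
Level 3: 4, 9, 12, 16, 17
Level 4: 8, 11, 15
Level 5: 7
6 first appears at level 2.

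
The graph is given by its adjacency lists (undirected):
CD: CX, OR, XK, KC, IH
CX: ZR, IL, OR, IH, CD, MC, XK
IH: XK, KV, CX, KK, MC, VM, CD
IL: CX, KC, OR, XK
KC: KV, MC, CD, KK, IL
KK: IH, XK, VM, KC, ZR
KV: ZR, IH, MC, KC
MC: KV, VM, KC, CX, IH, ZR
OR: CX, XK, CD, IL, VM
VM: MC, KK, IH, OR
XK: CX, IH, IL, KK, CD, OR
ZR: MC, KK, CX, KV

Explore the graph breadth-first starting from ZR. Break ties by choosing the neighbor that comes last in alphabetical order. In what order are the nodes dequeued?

ZR, MC, KV, KK, CX, VM, KC, IH, XK, OR, IL, CD

Visit ZR; enqueue MC, KV, KK, CX → queue [MC, KV, KK, CX]
Visit MC; enqueue VM, KC, IH → queue [KV, KK, CX, VM, KC, IH]
Visit KV → queue [KK, CX, VM, KC, IH]
Visit KK; enqueue XK → queue [CX, VM, KC, IH, XK]
Visit CX; enqueue OR, IL, CD → queue [VM, KC, IH, XK, OR, IL, CD]
Visit VM → queue [KC, IH, XK, OR, IL, CD]
Visit KC → queue [IH, XK, OR, IL, CD]
Visit IH → queue [XK, OR, IL, CD]
Visit XK → queue [OR, IL, CD]
Visit OR → queue [IL, CD]
Visit IL → queue [CD]
Visit CD → queue []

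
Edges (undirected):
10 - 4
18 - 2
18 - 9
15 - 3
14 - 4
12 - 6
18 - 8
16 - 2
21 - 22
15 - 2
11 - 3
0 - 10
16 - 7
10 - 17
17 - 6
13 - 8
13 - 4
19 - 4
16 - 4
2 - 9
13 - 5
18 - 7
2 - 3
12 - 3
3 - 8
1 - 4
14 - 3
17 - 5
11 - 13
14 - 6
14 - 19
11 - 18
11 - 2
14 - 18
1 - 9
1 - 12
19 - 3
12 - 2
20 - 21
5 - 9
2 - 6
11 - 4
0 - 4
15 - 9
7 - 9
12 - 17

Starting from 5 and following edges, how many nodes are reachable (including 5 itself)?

BFS from 5 visits: 5, 9, 13, 17, 1, 2, 7, 15, 18, 4, 8, 11, 6, 10, 12, 3, 16, 14, 0, 19
Reachable nodes: 20 of 23 total.

20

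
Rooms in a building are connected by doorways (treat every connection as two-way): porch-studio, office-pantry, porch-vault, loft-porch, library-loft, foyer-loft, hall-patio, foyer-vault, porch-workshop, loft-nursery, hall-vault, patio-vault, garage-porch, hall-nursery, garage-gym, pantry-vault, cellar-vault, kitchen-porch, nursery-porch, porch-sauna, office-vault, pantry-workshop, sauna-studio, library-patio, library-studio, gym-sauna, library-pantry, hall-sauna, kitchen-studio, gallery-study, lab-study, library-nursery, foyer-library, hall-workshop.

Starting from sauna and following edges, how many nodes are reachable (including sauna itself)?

17

BFS from sauna visits: sauna, studio, porch, hall, gym, library, kitchen, workshop, vault, nursery, loft, garage, patio, pantry, foyer, office, cellar
Reachable nodes: 17 of 20 total.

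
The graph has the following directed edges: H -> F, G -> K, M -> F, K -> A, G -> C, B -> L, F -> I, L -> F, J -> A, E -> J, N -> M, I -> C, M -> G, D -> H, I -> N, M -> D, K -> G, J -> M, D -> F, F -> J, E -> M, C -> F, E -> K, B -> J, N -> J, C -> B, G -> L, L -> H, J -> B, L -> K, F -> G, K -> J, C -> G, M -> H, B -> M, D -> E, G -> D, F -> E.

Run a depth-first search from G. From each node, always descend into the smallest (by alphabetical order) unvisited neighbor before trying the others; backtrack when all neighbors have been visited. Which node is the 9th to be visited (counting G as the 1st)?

K

Visit G
G → C
C → B
B → J
J → A
J → M
M → D
D → E
E → K
D → F
F → I
I → N
D → H
B → L

Visit order: G, C, B, J, A, M, D, E, K, F, I, N, H, L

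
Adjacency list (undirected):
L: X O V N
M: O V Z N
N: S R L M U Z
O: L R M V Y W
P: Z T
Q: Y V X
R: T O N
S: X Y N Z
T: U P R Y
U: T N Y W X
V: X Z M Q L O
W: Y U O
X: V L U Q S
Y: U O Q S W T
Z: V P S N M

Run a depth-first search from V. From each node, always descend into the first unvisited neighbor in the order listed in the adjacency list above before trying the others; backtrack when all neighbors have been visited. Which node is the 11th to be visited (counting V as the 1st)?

Q

Visit V
V → X
X → L
L → O
O → R
R → T
T → U
U → N
N → S
S → Y
Y → Q
Y → W
S → Z
Z → P
Z → M

Visit order: V, X, L, O, R, T, U, N, S, Y, Q, W, Z, P, M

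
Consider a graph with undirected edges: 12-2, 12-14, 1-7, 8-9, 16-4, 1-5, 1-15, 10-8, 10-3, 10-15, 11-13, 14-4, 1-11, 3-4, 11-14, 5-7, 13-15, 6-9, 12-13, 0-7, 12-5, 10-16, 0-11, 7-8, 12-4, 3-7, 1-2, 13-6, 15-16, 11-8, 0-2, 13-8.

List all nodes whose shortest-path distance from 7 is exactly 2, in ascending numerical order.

Level 0: 7
Level 1: 0, 1, 3, 5, 8
Level 2: 2, 4, 9, 10, 11, 12, 13, 15
Level 3: 6, 14, 16

2, 4, 9, 10, 11, 12, 13, 15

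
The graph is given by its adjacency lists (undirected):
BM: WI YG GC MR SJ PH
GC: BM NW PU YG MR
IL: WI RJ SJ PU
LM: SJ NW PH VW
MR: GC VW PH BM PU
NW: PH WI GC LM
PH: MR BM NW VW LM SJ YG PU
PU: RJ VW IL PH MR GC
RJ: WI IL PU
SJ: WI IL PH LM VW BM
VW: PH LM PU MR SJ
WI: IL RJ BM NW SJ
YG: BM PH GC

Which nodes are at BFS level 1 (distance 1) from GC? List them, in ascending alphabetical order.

BM, MR, NW, PU, YG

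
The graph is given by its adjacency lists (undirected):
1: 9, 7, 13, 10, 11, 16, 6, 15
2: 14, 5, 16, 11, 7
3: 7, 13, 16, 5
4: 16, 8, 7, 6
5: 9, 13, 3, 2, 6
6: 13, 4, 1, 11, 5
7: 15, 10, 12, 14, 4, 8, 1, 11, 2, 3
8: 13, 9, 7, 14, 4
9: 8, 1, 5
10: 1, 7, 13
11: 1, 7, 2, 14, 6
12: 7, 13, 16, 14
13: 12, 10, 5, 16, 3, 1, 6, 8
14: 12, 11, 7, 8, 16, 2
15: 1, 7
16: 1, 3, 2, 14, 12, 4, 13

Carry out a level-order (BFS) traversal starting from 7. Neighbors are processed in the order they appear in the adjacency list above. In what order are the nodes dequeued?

Visit 7; enqueue 15, 10, 12, 14, 4, 8, 1, 11, 2, 3 → queue [15, 10, 12, 14, 4, 8, 1, 11, 2, 3]
Visit 15 → queue [10, 12, 14, 4, 8, 1, 11, 2, 3]
Visit 10; enqueue 13 → queue [12, 14, 4, 8, 1, 11, 2, 3, 13]
Visit 12; enqueue 16 → queue [14, 4, 8, 1, 11, 2, 3, 13, 16]
Visit 14 → queue [4, 8, 1, 11, 2, 3, 13, 16]
Visit 4; enqueue 6 → queue [8, 1, 11, 2, 3, 13, 16, 6]
Visit 8; enqueue 9 → queue [1, 11, 2, 3, 13, 16, 6, 9]
Visit 1 → queue [11, 2, 3, 13, 16, 6, 9]
Visit 11 → queue [2, 3, 13, 16, 6, 9]
Visit 2; enqueue 5 → queue [3, 13, 16, 6, 9, 5]
Visit 3 → queue [13, 16, 6, 9, 5]
Visit 13 → queue [16, 6, 9, 5]
Visit 16 → queue [6, 9, 5]
Visit 6 → queue [9, 5]
Visit 9 → queue [5]
Visit 5 → queue []

7 -> 15 -> 10 -> 12 -> 14 -> 4 -> 8 -> 1 -> 11 -> 2 -> 3 -> 13 -> 16 -> 6 -> 9 -> 5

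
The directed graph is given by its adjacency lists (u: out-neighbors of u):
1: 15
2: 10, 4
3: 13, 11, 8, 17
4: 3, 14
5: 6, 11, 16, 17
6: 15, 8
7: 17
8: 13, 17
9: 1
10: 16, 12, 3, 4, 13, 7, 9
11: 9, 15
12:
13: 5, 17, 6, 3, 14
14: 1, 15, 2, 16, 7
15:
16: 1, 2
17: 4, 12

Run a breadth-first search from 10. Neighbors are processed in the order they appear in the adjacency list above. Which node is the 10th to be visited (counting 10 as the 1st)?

Visit 10; enqueue 16, 12, 3, 4, 13, 7, 9 → queue [16, 12, 3, 4, 13, 7, 9]
Visit 16; enqueue 1, 2 → queue [12, 3, 4, 13, 7, 9, 1, 2]
Visit 12 → queue [3, 4, 13, 7, 9, 1, 2]
Visit 3; enqueue 11, 8, 17 → queue [4, 13, 7, 9, 1, 2, 11, 8, 17]
Visit 4; enqueue 14 → queue [13, 7, 9, 1, 2, 11, 8, 17, 14]
Visit 13; enqueue 5, 6 → queue [7, 9, 1, 2, 11, 8, 17, 14, 5, 6]
Visit 7 → queue [9, 1, 2, 11, 8, 17, 14, 5, 6]
Visit 9 → queue [1, 2, 11, 8, 17, 14, 5, 6]
Visit 1; enqueue 15 → queue [2, 11, 8, 17, 14, 5, 6, 15]
Visit 2 → queue [11, 8, 17, 14, 5, 6, 15]
Visit 11 → queue [8, 17, 14, 5, 6, 15]
Visit 8 → queue [17, 14, 5, 6, 15]
Visit 17 → queue [14, 5, 6, 15]
Visit 14 → queue [5, 6, 15]
Visit 5 → queue [6, 15]
Visit 6 → queue [15]
Visit 15 → queue []

Visit order: 10, 16, 12, 3, 4, 13, 7, 9, 1, 2, 11, 8, 17, 14, 5, 6, 15

2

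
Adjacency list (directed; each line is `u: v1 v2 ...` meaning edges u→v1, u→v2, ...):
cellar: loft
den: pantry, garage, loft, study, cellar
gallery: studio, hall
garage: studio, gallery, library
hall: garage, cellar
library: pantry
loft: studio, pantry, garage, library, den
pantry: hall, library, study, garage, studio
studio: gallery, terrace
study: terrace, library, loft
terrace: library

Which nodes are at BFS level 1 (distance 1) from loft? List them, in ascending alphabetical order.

den, garage, library, pantry, studio

Level 0: loft
Level 1: den, garage, library, pantry, studio
Level 2: cellar, gallery, hall, study, terrace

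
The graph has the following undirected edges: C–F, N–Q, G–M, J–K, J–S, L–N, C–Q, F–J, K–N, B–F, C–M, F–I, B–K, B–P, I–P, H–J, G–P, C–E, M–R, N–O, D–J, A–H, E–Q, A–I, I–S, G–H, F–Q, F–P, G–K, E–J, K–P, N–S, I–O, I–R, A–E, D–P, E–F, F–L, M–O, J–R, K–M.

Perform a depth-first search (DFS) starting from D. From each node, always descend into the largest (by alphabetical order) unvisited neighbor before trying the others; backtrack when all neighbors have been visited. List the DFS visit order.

Visit D
D → P
P → K
K → N
N → S
S → J
J → R
R → M
M → O
O → I
I → F
F → Q
Q → E
E → C
E → A
A → H
H → G
F → L
F → B

D, P, K, N, S, J, R, M, O, I, F, Q, E, C, A, H, G, L, B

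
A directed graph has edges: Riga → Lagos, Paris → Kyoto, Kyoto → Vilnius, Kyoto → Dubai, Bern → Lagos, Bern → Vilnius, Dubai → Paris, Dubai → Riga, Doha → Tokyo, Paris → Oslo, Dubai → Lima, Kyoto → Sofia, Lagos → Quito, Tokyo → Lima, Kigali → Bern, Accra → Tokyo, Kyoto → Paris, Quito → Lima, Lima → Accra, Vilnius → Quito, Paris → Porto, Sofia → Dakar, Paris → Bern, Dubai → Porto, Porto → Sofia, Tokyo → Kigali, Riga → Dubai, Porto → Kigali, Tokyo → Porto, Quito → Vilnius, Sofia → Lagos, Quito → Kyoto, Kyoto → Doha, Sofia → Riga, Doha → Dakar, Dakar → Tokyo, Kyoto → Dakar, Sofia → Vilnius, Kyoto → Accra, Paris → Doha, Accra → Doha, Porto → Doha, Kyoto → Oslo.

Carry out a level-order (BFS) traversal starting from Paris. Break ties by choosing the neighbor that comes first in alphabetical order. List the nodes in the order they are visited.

Visit Paris; enqueue Bern, Doha, Kyoto, Oslo, Porto → queue [Bern, Doha, Kyoto, Oslo, Porto]
Visit Bern; enqueue Lagos, Vilnius → queue [Doha, Kyoto, Oslo, Porto, Lagos, Vilnius]
Visit Doha; enqueue Dakar, Tokyo → queue [Kyoto, Oslo, Porto, Lagos, Vilnius, Dakar, Tokyo]
Visit Kyoto; enqueue Accra, Dubai, Sofia → queue [Oslo, Porto, Lagos, Vilnius, Dakar, Tokyo, Accra, Dubai, Sofia]
Visit Oslo → queue [Porto, Lagos, Vilnius, Dakar, Tokyo, Accra, Dubai, Sofia]
Visit Porto; enqueue Kigali → queue [Lagos, Vilnius, Dakar, Tokyo, Accra, Dubai, Sofia, Kigali]
Visit Lagos; enqueue Quito → queue [Vilnius, Dakar, Tokyo, Accra, Dubai, Sofia, Kigali, Quito]
Visit Vilnius → queue [Dakar, Tokyo, Accra, Dubai, Sofia, Kigali, Quito]
Visit Dakar → queue [Tokyo, Accra, Dubai, Sofia, Kigali, Quito]
Visit Tokyo; enqueue Lima → queue [Accra, Dubai, Sofia, Kigali, Quito, Lima]
Visit Accra → queue [Dubai, Sofia, Kigali, Quito, Lima]
Visit Dubai; enqueue Riga → queue [Sofia, Kigali, Quito, Lima, Riga]
Visit Sofia → queue [Kigali, Quito, Lima, Riga]
Visit Kigali → queue [Quito, Lima, Riga]
Visit Quito → queue [Lima, Riga]
Visit Lima → queue [Riga]
Visit Riga → queue []

Paris → Bern → Doha → Kyoto → Oslo → Porto → Lagos → Vilnius → Dakar → Tokyo → Accra → Dubai → Sofia → Kigali → Quito → Lima → Riga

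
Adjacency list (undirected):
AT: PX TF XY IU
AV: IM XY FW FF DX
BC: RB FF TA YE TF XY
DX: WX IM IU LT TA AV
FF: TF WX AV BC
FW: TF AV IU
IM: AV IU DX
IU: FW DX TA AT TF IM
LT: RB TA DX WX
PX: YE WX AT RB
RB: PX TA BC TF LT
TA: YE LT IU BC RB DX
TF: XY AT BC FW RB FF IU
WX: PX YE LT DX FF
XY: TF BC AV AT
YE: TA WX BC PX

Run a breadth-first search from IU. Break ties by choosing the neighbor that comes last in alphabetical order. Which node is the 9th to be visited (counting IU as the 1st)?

RB

Visit IU; enqueue TF, TA, IM, FW, DX, AT → queue [TF, TA, IM, FW, DX, AT]
Visit TF; enqueue XY, RB, FF, BC → queue [TA, IM, FW, DX, AT, XY, RB, FF, BC]
Visit TA; enqueue YE, LT → queue [IM, FW, DX, AT, XY, RB, FF, BC, YE, LT]
Visit IM; enqueue AV → queue [FW, DX, AT, XY, RB, FF, BC, YE, LT, AV]
Visit FW → queue [DX, AT, XY, RB, FF, BC, YE, LT, AV]
Visit DX; enqueue WX → queue [AT, XY, RB, FF, BC, YE, LT, AV, WX]
Visit AT; enqueue PX → queue [XY, RB, FF, BC, YE, LT, AV, WX, PX]
Visit XY → queue [RB, FF, BC, YE, LT, AV, WX, PX]
Visit RB → queue [FF, BC, YE, LT, AV, WX, PX]
Visit FF → queue [BC, YE, LT, AV, WX, PX]
Visit BC → queue [YE, LT, AV, WX, PX]
Visit YE → queue [LT, AV, WX, PX]
Visit LT → queue [AV, WX, PX]
Visit AV → queue [WX, PX]
Visit WX → queue [PX]
Visit PX → queue []

Visit order: IU, TF, TA, IM, FW, DX, AT, XY, RB, FF, BC, YE, LT, AV, WX, PX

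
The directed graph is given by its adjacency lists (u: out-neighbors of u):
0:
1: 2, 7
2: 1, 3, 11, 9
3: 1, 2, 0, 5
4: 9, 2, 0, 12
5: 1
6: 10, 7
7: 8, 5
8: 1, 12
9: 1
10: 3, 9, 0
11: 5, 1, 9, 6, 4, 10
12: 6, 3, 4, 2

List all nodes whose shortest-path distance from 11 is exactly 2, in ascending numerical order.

0, 2, 3, 7, 12

Level 0: 11
Level 1: 1, 4, 5, 6, 9, 10
Level 2: 0, 2, 3, 7, 12
Level 3: 8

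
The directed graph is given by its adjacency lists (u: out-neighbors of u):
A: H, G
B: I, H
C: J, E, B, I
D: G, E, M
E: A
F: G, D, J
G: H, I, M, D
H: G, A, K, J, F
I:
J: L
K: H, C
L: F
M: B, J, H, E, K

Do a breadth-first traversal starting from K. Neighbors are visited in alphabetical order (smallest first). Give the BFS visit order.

Visit K; enqueue C, H → queue [C, H]
Visit C; enqueue B, E, I, J → queue [H, B, E, I, J]
Visit H; enqueue A, F, G → queue [B, E, I, J, A, F, G]
Visit B → queue [E, I, J, A, F, G]
Visit E → queue [I, J, A, F, G]
Visit I → queue [J, A, F, G]
Visit J; enqueue L → queue [A, F, G, L]
Visit A → queue [F, G, L]
Visit F; enqueue D → queue [G, L, D]
Visit G; enqueue M → queue [L, D, M]
Visit L → queue [D, M]
Visit D → queue [M]
Visit M → queue []

K -> C -> H -> B -> E -> I -> J -> A -> F -> G -> L -> D -> M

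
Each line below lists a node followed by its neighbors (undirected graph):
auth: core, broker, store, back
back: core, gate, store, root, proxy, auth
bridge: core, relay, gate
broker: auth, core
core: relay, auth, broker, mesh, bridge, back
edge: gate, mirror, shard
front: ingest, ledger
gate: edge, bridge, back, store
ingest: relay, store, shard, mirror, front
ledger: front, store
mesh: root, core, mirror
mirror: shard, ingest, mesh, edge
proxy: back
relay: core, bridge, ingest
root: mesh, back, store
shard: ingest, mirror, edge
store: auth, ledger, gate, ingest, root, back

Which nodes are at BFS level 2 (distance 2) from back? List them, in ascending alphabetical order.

bridge, broker, edge, ingest, ledger, mesh, relay

Level 0: back
Level 1: auth, core, gate, proxy, root, store
Level 2: bridge, broker, edge, ingest, ledger, mesh, relay
Level 3: front, mirror, shard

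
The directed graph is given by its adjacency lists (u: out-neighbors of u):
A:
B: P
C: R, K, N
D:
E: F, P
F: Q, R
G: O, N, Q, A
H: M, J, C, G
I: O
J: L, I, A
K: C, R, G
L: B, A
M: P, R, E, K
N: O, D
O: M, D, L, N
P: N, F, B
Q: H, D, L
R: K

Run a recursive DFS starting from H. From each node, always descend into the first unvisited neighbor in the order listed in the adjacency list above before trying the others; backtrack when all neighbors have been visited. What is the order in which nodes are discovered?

Visit H
H → M
M → P
P → N
N → O
O → D
O → L
L → B
L → A
P → F
F → Q
F → R
R → K
K → C
K → G
M → E
H → J
J → I

H -> M -> P -> N -> O -> D -> L -> B -> A -> F -> Q -> R -> K -> C -> G -> E -> J -> I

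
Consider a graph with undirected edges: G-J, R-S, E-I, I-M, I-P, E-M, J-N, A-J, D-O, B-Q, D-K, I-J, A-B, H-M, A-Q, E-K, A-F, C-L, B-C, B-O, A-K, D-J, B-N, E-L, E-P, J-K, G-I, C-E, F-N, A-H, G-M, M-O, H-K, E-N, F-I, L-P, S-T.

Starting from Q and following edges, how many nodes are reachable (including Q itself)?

BFS from Q visits: Q, B, A, O, N, C, K, J, H, F, M, D, E, L, I, G, P
Reachable nodes: 17 of 20 total.

17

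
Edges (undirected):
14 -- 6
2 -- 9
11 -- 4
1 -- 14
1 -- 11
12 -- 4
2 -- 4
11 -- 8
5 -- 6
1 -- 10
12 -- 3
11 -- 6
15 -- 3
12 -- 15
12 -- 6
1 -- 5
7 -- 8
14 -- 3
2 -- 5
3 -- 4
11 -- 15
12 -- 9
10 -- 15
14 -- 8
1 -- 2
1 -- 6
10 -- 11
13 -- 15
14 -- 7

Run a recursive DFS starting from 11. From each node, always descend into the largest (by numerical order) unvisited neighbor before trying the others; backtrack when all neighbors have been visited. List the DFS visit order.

11, 15, 13, 12, 9, 2, 5, 6, 14, 8, 7, 3, 4, 1, 10

Visit 11
11 → 15
15 → 13
15 → 12
12 → 9
9 → 2
2 → 5
5 → 6
6 → 14
14 → 8
8 → 7
14 → 3
3 → 4
14 → 1
1 → 10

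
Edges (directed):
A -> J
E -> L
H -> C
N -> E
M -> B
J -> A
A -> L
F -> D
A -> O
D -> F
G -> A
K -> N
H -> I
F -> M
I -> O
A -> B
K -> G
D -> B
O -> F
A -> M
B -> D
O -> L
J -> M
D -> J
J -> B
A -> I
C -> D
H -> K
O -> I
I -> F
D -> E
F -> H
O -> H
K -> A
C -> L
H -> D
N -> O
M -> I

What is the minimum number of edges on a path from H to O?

2

Level 0: H
Level 1: C, D, I, K
Level 2: A, B, E, F, G, J, L, N, O
Level 3: M
O first appears at level 2.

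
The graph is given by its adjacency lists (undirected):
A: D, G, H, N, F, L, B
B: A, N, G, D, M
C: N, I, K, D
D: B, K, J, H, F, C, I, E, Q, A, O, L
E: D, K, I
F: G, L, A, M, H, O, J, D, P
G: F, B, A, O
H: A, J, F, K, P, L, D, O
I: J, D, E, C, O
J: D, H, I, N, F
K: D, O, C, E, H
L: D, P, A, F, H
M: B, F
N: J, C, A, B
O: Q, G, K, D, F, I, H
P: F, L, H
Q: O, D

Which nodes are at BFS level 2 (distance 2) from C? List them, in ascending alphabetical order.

A, B, E, F, H, J, L, O, Q

Level 0: C
Level 1: D, I, K, N
Level 2: A, B, E, F, H, J, L, O, Q
Level 3: G, M, P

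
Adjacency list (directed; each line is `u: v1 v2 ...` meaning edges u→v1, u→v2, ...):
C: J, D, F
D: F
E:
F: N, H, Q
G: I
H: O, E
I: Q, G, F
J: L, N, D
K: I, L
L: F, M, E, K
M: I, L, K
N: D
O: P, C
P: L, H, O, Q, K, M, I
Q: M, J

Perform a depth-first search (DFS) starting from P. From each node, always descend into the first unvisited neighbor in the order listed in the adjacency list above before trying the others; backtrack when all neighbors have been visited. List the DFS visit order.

Visit P
P → L
L → F
F → N
N → D
F → H
H → O
O → C
C → J
H → E
F → Q
Q → M
M → I
I → G
M → K

P → L → F → N → D → H → O → C → J → E → Q → M → I → G → K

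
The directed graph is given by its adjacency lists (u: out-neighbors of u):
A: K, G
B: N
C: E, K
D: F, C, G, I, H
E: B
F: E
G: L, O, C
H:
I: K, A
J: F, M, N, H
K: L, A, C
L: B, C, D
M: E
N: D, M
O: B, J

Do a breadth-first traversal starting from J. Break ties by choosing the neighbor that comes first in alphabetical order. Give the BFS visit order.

Visit J; enqueue F, H, M, N → queue [F, H, M, N]
Visit F; enqueue E → queue [H, M, N, E]
Visit H → queue [M, N, E]
Visit M → queue [N, E]
Visit N; enqueue D → queue [E, D]
Visit E; enqueue B → queue [D, B]
Visit D; enqueue C, G, I → queue [B, C, G, I]
Visit B → queue [C, G, I]
Visit C; enqueue K → queue [G, I, K]
Visit G; enqueue L, O → queue [I, K, L, O]
Visit I; enqueue A → queue [K, L, O, A]
Visit K → queue [L, O, A]
Visit L → queue [O, A]
Visit O → queue [A]
Visit A → queue []

J, F, H, M, N, E, D, B, C, G, I, K, L, O, A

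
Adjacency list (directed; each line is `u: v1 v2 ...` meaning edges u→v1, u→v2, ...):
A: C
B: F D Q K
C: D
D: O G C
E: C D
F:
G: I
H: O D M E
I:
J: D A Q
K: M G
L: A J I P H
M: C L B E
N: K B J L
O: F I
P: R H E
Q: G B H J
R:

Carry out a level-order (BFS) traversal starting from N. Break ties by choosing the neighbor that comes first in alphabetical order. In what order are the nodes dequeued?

Visit N; enqueue B, J, K, L → queue [B, J, K, L]
Visit B; enqueue D, F, Q → queue [J, K, L, D, F, Q]
Visit J; enqueue A → queue [K, L, D, F, Q, A]
Visit K; enqueue G, M → queue [L, D, F, Q, A, G, M]
Visit L; enqueue H, I, P → queue [D, F, Q, A, G, M, H, I, P]
Visit D; enqueue C, O → queue [F, Q, A, G, M, H, I, P, C, O]
Visit F → queue [Q, A, G, M, H, I, P, C, O]
Visit Q → queue [A, G, M, H, I, P, C, O]
Visit A → queue [G, M, H, I, P, C, O]
Visit G → queue [M, H, I, P, C, O]
Visit M; enqueue E → queue [H, I, P, C, O, E]
Visit H → queue [I, P, C, O, E]
Visit I → queue [P, C, O, E]
Visit P; enqueue R → queue [C, O, E, R]
Visit C → queue [O, E, R]
Visit O → queue [E, R]
Visit E → queue [R]
Visit R → queue []

N → B → J → K → L → D → F → Q → A → G → M → H → I → P → C → O → E → R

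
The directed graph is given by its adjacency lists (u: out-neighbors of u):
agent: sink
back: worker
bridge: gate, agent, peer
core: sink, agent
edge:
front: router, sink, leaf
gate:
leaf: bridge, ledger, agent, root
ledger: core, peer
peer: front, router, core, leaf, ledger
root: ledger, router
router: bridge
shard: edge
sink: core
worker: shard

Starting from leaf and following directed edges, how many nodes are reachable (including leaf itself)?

BFS from leaf visits: leaf, bridge, ledger, agent, root, gate, peer, core, sink, router, front
Reachable nodes: 11 of 15 total.

11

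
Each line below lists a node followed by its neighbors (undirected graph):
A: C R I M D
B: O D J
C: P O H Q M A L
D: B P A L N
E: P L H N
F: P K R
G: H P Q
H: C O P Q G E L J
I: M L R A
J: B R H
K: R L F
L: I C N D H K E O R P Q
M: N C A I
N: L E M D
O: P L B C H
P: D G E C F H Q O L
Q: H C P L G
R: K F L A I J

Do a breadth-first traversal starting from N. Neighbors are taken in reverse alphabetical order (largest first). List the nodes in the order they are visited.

N → M → L → E → D → I → C → A → R → Q → P → O → K → H → B → J → F → G

Visit N; enqueue M, L, E, D → queue [M, L, E, D]
Visit M; enqueue I, C, A → queue [L, E, D, I, C, A]
Visit L; enqueue R, Q, P, O, K, H → queue [E, D, I, C, A, R, Q, P, O, K, H]
Visit E → queue [D, I, C, A, R, Q, P, O, K, H]
Visit D; enqueue B → queue [I, C, A, R, Q, P, O, K, H, B]
Visit I → queue [C, A, R, Q, P, O, K, H, B]
Visit C → queue [A, R, Q, P, O, K, H, B]
Visit A → queue [R, Q, P, O, K, H, B]
Visit R; enqueue J, F → queue [Q, P, O, K, H, B, J, F]
Visit Q; enqueue G → queue [P, O, K, H, B, J, F, G]
Visit P → queue [O, K, H, B, J, F, G]
Visit O → queue [K, H, B, J, F, G]
Visit K → queue [H, B, J, F, G]
Visit H → queue [B, J, F, G]
Visit B → queue [J, F, G]
Visit J → queue [F, G]
Visit F → queue [G]
Visit G → queue []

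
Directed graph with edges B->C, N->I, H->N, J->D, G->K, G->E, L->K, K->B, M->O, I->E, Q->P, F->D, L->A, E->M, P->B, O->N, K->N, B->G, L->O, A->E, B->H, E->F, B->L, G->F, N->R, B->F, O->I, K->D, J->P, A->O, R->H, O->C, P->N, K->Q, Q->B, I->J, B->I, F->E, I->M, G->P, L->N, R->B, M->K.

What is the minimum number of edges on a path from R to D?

3

Level 0: R
Level 1: B, H
Level 2: C, F, G, I, L, N
Level 3: A, D, E, J, K, M, O, P
Level 4: Q
D first appears at level 3.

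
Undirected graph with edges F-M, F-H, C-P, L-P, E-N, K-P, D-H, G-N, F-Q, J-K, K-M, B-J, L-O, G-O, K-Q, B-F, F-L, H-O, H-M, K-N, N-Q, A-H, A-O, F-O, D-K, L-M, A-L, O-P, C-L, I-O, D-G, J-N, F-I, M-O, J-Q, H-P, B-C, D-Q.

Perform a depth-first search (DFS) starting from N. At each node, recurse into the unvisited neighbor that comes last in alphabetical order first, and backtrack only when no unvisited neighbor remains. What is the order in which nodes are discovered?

Visit N
N → Q
Q → K
K → P
P → O
O → M
M → L
L → F
F → I
F → H
H → D
D → G
H → A
F → B
B → J
B → C
N → E

N, Q, K, P, O, M, L, F, I, H, D, G, A, B, J, C, E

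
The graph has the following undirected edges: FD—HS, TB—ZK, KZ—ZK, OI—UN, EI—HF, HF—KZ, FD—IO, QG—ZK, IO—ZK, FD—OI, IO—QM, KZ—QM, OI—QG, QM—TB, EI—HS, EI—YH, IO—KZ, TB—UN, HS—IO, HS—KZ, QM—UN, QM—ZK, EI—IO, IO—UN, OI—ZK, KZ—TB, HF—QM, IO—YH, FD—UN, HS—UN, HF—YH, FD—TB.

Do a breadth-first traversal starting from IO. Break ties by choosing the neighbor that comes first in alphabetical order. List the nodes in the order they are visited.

IO, EI, FD, HS, KZ, QM, UN, YH, ZK, HF, OI, TB, QG

Visit IO; enqueue EI, FD, HS, KZ, QM, UN, YH, ZK → queue [EI, FD, HS, KZ, QM, UN, YH, ZK]
Visit EI; enqueue HF → queue [FD, HS, KZ, QM, UN, YH, ZK, HF]
Visit FD; enqueue OI, TB → queue [HS, KZ, QM, UN, YH, ZK, HF, OI, TB]
Visit HS → queue [KZ, QM, UN, YH, ZK, HF, OI, TB]
Visit KZ → queue [QM, UN, YH, ZK, HF, OI, TB]
Visit QM → queue [UN, YH, ZK, HF, OI, TB]
Visit UN → queue [YH, ZK, HF, OI, TB]
Visit YH → queue [ZK, HF, OI, TB]
Visit ZK; enqueue QG → queue [HF, OI, TB, QG]
Visit HF → queue [OI, TB, QG]
Visit OI → queue [TB, QG]
Visit TB → queue [QG]
Visit QG → queue []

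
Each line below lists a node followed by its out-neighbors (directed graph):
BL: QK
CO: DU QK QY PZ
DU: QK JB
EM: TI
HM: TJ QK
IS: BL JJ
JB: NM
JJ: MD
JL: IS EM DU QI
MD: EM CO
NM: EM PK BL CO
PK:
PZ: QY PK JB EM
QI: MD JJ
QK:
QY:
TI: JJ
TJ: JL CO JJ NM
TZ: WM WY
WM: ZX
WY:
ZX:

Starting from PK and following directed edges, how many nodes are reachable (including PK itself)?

BFS from PK visits: PK
Reachable nodes: 1 of 22 total.

1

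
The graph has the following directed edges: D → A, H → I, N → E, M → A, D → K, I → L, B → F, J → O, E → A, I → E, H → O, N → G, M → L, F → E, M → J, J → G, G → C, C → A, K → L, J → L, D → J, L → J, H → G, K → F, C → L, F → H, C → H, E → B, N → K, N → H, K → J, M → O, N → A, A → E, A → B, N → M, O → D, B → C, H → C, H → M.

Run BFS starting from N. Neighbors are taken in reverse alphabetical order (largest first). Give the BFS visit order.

Visit N; enqueue M, K, H, G, E, A → queue [M, K, H, G, E, A]
Visit M; enqueue O, L, J → queue [K, H, G, E, A, O, L, J]
Visit K; enqueue F → queue [H, G, E, A, O, L, J, F]
Visit H; enqueue I, C → queue [G, E, A, O, L, J, F, I, C]
Visit G → queue [E, A, O, L, J, F, I, C]
Visit E; enqueue B → queue [A, O, L, J, F, I, C, B]
Visit A → queue [O, L, J, F, I, C, B]
Visit O; enqueue D → queue [L, J, F, I, C, B, D]
Visit L → queue [J, F, I, C, B, D]
Visit J → queue [F, I, C, B, D]
Visit F → queue [I, C, B, D]
Visit I → queue [C, B, D]
Visit C → queue [B, D]
Visit B → queue [D]
Visit D → queue []

N -> M -> K -> H -> G -> E -> A -> O -> L -> J -> F -> I -> C -> B -> D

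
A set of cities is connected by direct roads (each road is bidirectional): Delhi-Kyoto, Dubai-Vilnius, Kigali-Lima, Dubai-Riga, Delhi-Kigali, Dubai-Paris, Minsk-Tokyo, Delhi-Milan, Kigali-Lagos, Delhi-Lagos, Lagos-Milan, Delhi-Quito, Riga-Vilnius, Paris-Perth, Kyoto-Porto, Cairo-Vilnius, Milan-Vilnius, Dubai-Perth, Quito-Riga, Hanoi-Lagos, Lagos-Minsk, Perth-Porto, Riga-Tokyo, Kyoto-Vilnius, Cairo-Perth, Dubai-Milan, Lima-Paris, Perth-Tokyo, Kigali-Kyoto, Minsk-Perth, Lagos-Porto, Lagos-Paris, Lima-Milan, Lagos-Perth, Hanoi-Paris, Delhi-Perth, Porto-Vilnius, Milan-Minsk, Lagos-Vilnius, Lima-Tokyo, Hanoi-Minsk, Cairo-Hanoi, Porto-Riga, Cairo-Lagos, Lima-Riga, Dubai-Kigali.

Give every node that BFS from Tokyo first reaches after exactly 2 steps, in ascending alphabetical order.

Level 0: Tokyo
Level 1: Lima, Minsk, Perth, Riga
Level 2: Cairo, Delhi, Dubai, Hanoi, Kigali, Lagos, Milan, Paris, Porto, Quito, Vilnius
Level 3: Kyoto

Cairo, Delhi, Dubai, Hanoi, Kigali, Lagos, Milan, Paris, Porto, Quito, Vilnius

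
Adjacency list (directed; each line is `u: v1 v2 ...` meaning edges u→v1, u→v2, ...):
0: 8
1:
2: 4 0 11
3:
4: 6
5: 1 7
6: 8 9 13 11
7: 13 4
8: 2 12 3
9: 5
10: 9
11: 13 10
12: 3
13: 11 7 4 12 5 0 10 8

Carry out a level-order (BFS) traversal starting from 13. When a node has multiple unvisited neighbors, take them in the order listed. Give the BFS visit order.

13 → 11 → 7 → 4 → 12 → 5 → 0 → 10 → 8 → 6 → 3 → 1 → 9 → 2

Visit 13; enqueue 11, 7, 4, 12, 5, 0, 10, 8 → queue [11, 7, 4, 12, 5, 0, 10, 8]
Visit 11 → queue [7, 4, 12, 5, 0, 10, 8]
Visit 7 → queue [4, 12, 5, 0, 10, 8]
Visit 4; enqueue 6 → queue [12, 5, 0, 10, 8, 6]
Visit 12; enqueue 3 → queue [5, 0, 10, 8, 6, 3]
Visit 5; enqueue 1 → queue [0, 10, 8, 6, 3, 1]
Visit 0 → queue [10, 8, 6, 3, 1]
Visit 10; enqueue 9 → queue [8, 6, 3, 1, 9]
Visit 8; enqueue 2 → queue [6, 3, 1, 9, 2]
Visit 6 → queue [3, 1, 9, 2]
Visit 3 → queue [1, 9, 2]
Visit 1 → queue [9, 2]
Visit 9 → queue [2]
Visit 2 → queue []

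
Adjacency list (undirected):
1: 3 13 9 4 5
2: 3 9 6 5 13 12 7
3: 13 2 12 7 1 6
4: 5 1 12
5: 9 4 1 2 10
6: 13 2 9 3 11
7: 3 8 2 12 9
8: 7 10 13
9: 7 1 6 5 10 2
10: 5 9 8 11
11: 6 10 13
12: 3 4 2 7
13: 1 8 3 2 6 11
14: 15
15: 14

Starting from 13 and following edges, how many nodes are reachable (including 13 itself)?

13

BFS from 13 visits: 13, 1, 2, 3, 6, 8, 11, 4, 5, 9, 7, 12, 10
Reachable nodes: 13 of 15 total.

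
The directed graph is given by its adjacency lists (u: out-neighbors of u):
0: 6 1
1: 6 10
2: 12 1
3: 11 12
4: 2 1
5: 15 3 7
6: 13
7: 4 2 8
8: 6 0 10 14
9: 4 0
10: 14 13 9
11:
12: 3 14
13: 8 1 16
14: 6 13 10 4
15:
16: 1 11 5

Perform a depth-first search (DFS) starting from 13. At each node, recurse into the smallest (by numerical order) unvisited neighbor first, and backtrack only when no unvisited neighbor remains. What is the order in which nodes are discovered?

Visit 13
13 → 1
1 → 6
1 → 10
10 → 9
9 → 0
9 → 4
4 → 2
2 → 12
12 → 3
3 → 11
12 → 14
13 → 8
13 → 16
16 → 5
5 → 7
5 → 15

13 1 6 10 9 0 4 2 12 3 11 14 8 16 5 7 15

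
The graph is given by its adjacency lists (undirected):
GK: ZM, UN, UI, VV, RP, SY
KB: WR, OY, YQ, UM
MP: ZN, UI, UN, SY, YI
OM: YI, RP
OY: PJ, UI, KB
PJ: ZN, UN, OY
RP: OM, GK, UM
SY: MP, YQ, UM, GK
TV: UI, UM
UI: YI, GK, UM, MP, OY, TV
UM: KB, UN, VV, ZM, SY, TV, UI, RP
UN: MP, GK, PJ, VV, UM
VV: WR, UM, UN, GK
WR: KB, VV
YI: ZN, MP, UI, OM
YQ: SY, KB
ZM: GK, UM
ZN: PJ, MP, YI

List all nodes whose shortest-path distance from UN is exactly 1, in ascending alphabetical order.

Level 0: UN
Level 1: GK, MP, PJ, UM, VV
Level 2: KB, OY, RP, SY, TV, UI, WR, YI, ZM, ZN
Level 3: OM, YQ

GK, MP, PJ, UM, VV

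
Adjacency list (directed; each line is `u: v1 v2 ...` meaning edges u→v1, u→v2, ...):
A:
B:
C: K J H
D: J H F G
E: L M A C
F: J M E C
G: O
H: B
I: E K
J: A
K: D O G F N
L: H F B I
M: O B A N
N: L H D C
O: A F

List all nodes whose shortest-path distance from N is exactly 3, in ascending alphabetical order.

Level 0: N
Level 1: C, D, H, L
Level 2: B, F, G, I, J, K
Level 3: A, E, M, O

A, E, M, O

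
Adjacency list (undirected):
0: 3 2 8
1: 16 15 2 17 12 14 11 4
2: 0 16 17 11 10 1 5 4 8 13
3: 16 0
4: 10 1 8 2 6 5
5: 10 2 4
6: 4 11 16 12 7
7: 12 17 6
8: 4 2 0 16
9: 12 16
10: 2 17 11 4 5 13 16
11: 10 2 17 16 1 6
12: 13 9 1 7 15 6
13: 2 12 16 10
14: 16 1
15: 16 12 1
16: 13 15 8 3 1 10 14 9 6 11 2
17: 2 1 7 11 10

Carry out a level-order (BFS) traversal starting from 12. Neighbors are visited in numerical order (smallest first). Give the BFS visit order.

12 -> 1 -> 6 -> 7 -> 9 -> 13 -> 15 -> 2 -> 4 -> 11 -> 14 -> 16 -> 17 -> 10 -> 0 -> 5 -> 8 -> 3

Visit 12; enqueue 1, 6, 7, 9, 13, 15 → queue [1, 6, 7, 9, 13, 15]
Visit 1; enqueue 2, 4, 11, 14, 16, 17 → queue [6, 7, 9, 13, 15, 2, 4, 11, 14, 16, 17]
Visit 6 → queue [7, 9, 13, 15, 2, 4, 11, 14, 16, 17]
Visit 7 → queue [9, 13, 15, 2, 4, 11, 14, 16, 17]
Visit 9 → queue [13, 15, 2, 4, 11, 14, 16, 17]
Visit 13; enqueue 10 → queue [15, 2, 4, 11, 14, 16, 17, 10]
Visit 15 → queue [2, 4, 11, 14, 16, 17, 10]
Visit 2; enqueue 0, 5, 8 → queue [4, 11, 14, 16, 17, 10, 0, 5, 8]
Visit 4 → queue [11, 14, 16, 17, 10, 0, 5, 8]
Visit 11 → queue [14, 16, 17, 10, 0, 5, 8]
Visit 14 → queue [16, 17, 10, 0, 5, 8]
Visit 16; enqueue 3 → queue [17, 10, 0, 5, 8, 3]
Visit 17 → queue [10, 0, 5, 8, 3]
Visit 10 → queue [0, 5, 8, 3]
Visit 0 → queue [5, 8, 3]
Visit 5 → queue [8, 3]
Visit 8 → queue [3]
Visit 3 → queue []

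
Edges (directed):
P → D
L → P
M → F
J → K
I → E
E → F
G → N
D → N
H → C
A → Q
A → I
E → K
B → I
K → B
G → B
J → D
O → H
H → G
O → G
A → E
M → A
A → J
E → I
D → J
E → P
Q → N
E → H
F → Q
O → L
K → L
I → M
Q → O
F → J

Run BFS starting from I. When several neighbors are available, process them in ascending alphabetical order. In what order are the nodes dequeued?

I → E → M → F → H → K → P → A → J → Q → C → G → B → L → D → N → O

Visit I; enqueue E, M → queue [E, M]
Visit E; enqueue F, H, K, P → queue [M, F, H, K, P]
Visit M; enqueue A → queue [F, H, K, P, A]
Visit F; enqueue J, Q → queue [H, K, P, A, J, Q]
Visit H; enqueue C, G → queue [K, P, A, J, Q, C, G]
Visit K; enqueue B, L → queue [P, A, J, Q, C, G, B, L]
Visit P; enqueue D → queue [A, J, Q, C, G, B, L, D]
Visit A → queue [J, Q, C, G, B, L, D]
Visit J → queue [Q, C, G, B, L, D]
Visit Q; enqueue N, O → queue [C, G, B, L, D, N, O]
Visit C → queue [G, B, L, D, N, O]
Visit G → queue [B, L, D, N, O]
Visit B → queue [L, D, N, O]
Visit L → queue [D, N, O]
Visit D → queue [N, O]
Visit N → queue [O]
Visit O → queue []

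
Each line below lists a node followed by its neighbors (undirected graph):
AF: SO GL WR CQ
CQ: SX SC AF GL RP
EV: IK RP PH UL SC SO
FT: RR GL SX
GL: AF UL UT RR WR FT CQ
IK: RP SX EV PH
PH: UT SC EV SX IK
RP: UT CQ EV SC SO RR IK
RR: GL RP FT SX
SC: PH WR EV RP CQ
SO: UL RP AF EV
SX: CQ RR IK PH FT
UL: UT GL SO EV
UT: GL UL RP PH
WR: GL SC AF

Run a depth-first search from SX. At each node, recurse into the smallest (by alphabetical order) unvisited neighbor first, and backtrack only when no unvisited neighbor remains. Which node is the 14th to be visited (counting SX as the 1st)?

Visit SX
SX → CQ
CQ → AF
AF → GL
GL → FT
FT → RR
RR → RP
RP → EV
EV → IK
IK → PH
PH → SC
SC → WR
PH → UT
UT → UL
UL → SO

Visit order: SX, CQ, AF, GL, FT, RR, RP, EV, IK, PH, SC, WR, UT, UL, SO

UL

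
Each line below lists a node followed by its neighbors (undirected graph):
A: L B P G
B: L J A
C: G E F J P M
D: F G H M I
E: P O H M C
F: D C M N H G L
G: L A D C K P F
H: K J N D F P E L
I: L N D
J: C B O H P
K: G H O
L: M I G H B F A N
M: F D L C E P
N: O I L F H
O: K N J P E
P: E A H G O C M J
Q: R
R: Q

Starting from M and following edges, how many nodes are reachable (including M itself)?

16

BFS from M visits: M, C, D, E, F, L, P, G, J, H, I, O, N, A, B, K
Reachable nodes: 16 of 18 total.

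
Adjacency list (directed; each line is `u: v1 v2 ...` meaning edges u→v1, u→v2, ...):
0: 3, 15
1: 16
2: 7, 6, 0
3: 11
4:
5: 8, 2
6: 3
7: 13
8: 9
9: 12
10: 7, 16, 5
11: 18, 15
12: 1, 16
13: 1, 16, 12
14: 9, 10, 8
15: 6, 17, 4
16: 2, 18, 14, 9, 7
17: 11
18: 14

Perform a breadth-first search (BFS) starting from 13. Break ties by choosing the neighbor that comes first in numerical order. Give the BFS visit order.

13, 1, 12, 16, 2, 7, 9, 14, 18, 0, 6, 8, 10, 3, 15, 5, 11, 4, 17

Visit 13; enqueue 1, 12, 16 → queue [1, 12, 16]
Visit 1 → queue [12, 16]
Visit 12 → queue [16]
Visit 16; enqueue 2, 7, 9, 14, 18 → queue [2, 7, 9, 14, 18]
Visit 2; enqueue 0, 6 → queue [7, 9, 14, 18, 0, 6]
Visit 7 → queue [9, 14, 18, 0, 6]
Visit 9 → queue [14, 18, 0, 6]
Visit 14; enqueue 8, 10 → queue [18, 0, 6, 8, 10]
Visit 18 → queue [0, 6, 8, 10]
Visit 0; enqueue 3, 15 → queue [6, 8, 10, 3, 15]
Visit 6 → queue [8, 10, 3, 15]
Visit 8 → queue [10, 3, 15]
Visit 10; enqueue 5 → queue [3, 15, 5]
Visit 3; enqueue 11 → queue [15, 5, 11]
Visit 15; enqueue 4, 17 → queue [5, 11, 4, 17]
Visit 5 → queue [11, 4, 17]
Visit 11 → queue [4, 17]
Visit 4 → queue [17]
Visit 17 → queue []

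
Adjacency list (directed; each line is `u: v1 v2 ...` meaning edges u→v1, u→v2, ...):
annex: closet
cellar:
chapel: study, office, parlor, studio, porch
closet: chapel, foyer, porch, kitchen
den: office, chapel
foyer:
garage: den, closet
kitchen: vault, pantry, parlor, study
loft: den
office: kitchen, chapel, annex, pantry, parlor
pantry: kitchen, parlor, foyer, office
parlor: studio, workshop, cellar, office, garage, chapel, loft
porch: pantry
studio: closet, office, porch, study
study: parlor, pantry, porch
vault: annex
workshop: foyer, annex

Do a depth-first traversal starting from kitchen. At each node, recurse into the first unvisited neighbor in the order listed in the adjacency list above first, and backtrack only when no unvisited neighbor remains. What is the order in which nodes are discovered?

Visit kitchen
kitchen → vault
vault → annex
annex → closet
closet → chapel
chapel → study
study → parlor
parlor → studio
studio → office
office → pantry
pantry → foyer
studio → porch
parlor → workshop
parlor → cellar
parlor → garage
garage → den
parlor → loft

kitchen, vault, annex, closet, chapel, study, parlor, studio, office, pantry, foyer, porch, workshop, cellar, garage, den, loft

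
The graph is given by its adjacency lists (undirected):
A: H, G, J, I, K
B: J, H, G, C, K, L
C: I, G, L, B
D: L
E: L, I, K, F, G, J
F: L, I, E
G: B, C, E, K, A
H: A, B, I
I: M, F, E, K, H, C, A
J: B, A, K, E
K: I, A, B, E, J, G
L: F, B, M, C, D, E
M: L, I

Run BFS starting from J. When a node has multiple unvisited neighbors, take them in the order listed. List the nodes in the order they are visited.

Visit J; enqueue B, A, K, E → queue [B, A, K, E]
Visit B; enqueue H, G, C, L → queue [A, K, E, H, G, C, L]
Visit A; enqueue I → queue [K, E, H, G, C, L, I]
Visit K → queue [E, H, G, C, L, I]
Visit E; enqueue F → queue [H, G, C, L, I, F]
Visit H → queue [G, C, L, I, F]
Visit G → queue [C, L, I, F]
Visit C → queue [L, I, F]
Visit L; enqueue M, D → queue [I, F, M, D]
Visit I → queue [F, M, D]
Visit F → queue [M, D]
Visit M → queue [D]
Visit D → queue []

J B A K E H G C L I F M D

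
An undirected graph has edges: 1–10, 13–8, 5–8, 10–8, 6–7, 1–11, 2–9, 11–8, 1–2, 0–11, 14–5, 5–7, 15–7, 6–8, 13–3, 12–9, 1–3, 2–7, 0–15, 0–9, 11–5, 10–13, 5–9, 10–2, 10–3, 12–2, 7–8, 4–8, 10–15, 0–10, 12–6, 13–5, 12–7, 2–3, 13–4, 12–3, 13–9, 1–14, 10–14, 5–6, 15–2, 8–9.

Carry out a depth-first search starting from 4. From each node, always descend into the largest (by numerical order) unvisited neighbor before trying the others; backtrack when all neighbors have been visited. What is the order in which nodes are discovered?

Visit 4
4 → 13
13 → 10
10 → 15
15 → 7
7 → 12
12 → 9
9 → 8
8 → 11
11 → 5
5 → 14
14 → 1
1 → 3
3 → 2
5 → 6
11 → 0

4, 13, 10, 15, 7, 12, 9, 8, 11, 5, 14, 1, 3, 2, 6, 0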